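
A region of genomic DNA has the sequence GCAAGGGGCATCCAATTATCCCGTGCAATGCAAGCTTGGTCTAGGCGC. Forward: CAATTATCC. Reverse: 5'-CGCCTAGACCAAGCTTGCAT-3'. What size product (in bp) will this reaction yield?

The forward primer matches the template at positions 13–21.
Taking the reverse complement of CGCCTAGACCAAGCTTGCAT gives ATGCAAGCTTGGTCTAGGCG, found at positions 28–47 on the template; the primer anneals here to the top strand with its 3' end pointing upstream.
Product length = (reverse-primer end) − (forward-primer start) + 1 = 47 − 13 + 1 = 35 bp.

35 bp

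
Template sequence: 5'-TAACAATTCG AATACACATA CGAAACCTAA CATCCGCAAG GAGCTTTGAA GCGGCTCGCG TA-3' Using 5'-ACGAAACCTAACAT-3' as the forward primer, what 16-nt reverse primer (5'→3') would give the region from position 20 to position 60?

The product's 3' end on the top strand is position 60.
The reverse primer anneals to the top strand over positions 45–60, i.e. to TTTGAAGCGGCTCGCG.
Its sequence written 5'→3' is the reverse complement: CGCGAGCCGCTTCAAA.

5'-CGCGAGCCGCTTCAAA-3'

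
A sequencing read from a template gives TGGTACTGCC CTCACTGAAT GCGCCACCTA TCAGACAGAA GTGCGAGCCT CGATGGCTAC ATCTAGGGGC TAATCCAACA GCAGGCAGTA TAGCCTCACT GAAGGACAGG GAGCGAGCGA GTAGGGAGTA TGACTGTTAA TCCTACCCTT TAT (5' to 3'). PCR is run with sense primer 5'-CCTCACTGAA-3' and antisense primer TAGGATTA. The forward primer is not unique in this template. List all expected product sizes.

136 bp, 52 bp

The forward primer CCTCACTGAA matches the top strand at positions 10–19, 94–103.
The reverse primer's reverse complement is TAATCCTA, matching at positions 138–145.
Each forward site pairs with the reverse site to give a product ending at position 145: sizes 136, 52 bp.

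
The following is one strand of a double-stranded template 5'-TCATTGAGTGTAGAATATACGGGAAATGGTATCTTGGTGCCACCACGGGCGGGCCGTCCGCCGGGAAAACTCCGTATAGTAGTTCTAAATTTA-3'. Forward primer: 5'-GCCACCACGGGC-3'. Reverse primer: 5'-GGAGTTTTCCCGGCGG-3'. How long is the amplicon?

Forward primer GCCACCACGGGC is found on the top strand at positions 39–50.
The reverse primer's reverse complement is CCGCCGGGAAAACTCC, which matches the template at positions 58–73.
Amplicon spans positions 39–73: 35 bp.

35 bp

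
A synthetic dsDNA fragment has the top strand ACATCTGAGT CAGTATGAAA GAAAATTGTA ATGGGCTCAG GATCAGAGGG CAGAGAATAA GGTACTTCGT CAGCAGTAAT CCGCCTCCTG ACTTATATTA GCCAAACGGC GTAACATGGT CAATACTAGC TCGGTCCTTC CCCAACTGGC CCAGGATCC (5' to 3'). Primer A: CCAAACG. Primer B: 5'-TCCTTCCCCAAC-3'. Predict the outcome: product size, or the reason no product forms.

No product — both primers anneal to the same strand and extend in the same direction.

Primer A (CCAAACG) matches the top strand at positions 102–108 (3' end points downstream).
Primer B (TCCTTCCCCAAC) also matches the top strand directly, at positions 135–146 — its reverse complement GTTGGGGAAGGA is not present.
Both primers anneal to the bottom strand with 3' ends pointing the same way, so neither can prime synthesis back toward the other.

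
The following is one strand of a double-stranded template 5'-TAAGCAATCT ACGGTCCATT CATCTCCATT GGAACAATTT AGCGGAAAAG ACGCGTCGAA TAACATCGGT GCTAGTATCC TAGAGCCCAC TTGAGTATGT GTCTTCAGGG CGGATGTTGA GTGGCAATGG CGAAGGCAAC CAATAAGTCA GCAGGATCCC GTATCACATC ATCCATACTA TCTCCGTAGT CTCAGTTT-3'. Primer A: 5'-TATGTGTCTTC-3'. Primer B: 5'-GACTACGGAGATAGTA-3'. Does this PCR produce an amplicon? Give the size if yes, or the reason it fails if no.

Primer A (TATGTGTCTTC) matches the top strand at positions 96–106; it acts as a forward primer.
Primer B's reverse complement is TACTATCTCCGTAGTC, matching the top strand at positions 176–191; it acts as a reverse primer.
The 3' ends face each other across positions 96–191, giving a 96 bp product.

Yes — a 96 bp product.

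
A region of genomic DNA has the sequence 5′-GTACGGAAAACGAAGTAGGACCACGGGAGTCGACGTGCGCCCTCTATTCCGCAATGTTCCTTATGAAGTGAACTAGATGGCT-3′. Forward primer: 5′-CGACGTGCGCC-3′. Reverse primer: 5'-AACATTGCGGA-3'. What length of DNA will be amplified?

The forward primer matches the template at positions 31–41.
The reverse primer's reverse complement is TCCGCAATGTT, which matches the template at positions 48–58.
Product length = (reverse-primer end) − (forward-primer start) + 1 = 58 − 31 + 1 = 28 bp.

28 bp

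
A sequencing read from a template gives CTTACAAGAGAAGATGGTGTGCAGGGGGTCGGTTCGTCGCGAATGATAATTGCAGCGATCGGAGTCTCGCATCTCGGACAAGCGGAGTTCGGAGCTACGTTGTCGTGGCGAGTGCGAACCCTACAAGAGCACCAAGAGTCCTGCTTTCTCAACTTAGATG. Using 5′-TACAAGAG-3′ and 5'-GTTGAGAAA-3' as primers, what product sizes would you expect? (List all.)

151 bp, 32 bp

The forward primer TACAAGAG matches the top strand at positions 3–10, 122–129.
The reverse primer's reverse complement is TTTCTCAAC, matching at positions 145–153.
Each forward site pairs with the reverse site to give a product ending at position 153: sizes 151, 32 bp.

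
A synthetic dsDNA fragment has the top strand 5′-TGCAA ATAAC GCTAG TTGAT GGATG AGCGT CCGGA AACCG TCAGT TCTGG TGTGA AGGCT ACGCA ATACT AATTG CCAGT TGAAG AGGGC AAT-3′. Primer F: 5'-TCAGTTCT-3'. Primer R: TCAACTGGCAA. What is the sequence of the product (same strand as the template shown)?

The forward primer matches the template at positions 41–48.
The reverse primer's reverse complement is TTGCCAGTTGA, which matches the template at positions 73–83.
The product is the template from position 41 through 83 (43 bp).

5'-TCAGTTCTGGTGTGAAGGCTACGCAATACTAATTGCCAGTTGA-3'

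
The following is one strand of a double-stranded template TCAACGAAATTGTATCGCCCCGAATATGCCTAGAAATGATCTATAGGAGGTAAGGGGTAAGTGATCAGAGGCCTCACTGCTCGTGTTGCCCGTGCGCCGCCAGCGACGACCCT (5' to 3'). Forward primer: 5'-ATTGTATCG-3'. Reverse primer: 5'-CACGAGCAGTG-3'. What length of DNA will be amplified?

77 bp

Forward primer ATTGTATCG is found on the top strand at positions 9–17.
Reverse complement of the reverse primer: CACTGCTCGTG. This occurs on the top strand at positions 75–85.
Amplicon spans positions 9–85: 77 bp.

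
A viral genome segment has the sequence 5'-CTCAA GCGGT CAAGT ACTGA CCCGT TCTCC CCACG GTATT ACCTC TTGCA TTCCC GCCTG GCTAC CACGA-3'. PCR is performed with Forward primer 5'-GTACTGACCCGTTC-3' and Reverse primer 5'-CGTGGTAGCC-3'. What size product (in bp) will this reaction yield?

Scanning the template, GTACTGACCCGTTC occurs at positions 14–27; this primer anneals to the bottom strand there with its 3' end pointing downstream.
Taking the reverse complement of CGTGGTAGCC gives GGCTACCACG, found at positions 60–69 on the template; the primer anneals here to the top strand with its 3' end pointing upstream.
Product length = (reverse-primer end) − (forward-primer start) + 1 = 69 − 14 + 1 = 56 bp.

56 bp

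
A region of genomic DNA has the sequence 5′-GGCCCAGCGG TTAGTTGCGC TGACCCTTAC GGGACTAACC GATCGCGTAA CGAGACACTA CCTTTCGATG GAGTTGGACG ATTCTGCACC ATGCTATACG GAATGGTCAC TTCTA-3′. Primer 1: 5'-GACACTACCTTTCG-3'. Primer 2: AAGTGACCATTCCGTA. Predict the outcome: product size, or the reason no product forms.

Yes — a 59 bp product.

Primer 1 (GACACTACCTTTCG) matches the top strand at positions 54–67; it acts as a forward primer.
Primer 2's reverse complement is TACGGAATGGTCACTT, matching the top strand at positions 97–112; it acts as a reverse primer.
The 3' ends face each other across positions 54–112, giving a 59 bp product.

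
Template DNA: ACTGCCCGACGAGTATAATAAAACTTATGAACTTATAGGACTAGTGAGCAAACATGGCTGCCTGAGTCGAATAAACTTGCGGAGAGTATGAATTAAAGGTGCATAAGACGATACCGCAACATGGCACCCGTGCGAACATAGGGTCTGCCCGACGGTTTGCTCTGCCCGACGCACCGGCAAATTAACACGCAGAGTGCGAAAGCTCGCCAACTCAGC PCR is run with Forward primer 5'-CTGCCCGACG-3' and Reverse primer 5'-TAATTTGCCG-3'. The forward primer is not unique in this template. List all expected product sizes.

183 bp, 40 bp, 23 bp

The forward primer CTGCCCGACG matches the top strand at positions 2–11, 145–154, 162–171.
The reverse primer's reverse complement is CGGCAAATTA, matching at positions 175–184.
Each forward site pairs with the reverse site to give a product ending at position 184: sizes 183, 40, 23 bp.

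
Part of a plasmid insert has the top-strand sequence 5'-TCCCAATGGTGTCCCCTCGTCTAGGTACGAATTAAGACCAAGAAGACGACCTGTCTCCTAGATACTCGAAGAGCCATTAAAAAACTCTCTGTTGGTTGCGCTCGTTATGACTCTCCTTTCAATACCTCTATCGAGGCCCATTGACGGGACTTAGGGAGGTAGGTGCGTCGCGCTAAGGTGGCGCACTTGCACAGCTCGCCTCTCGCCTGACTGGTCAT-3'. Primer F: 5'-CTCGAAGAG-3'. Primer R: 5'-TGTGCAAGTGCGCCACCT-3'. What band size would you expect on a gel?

129 bp

Scanning the template, CTCGAAGAG occurs at positions 65–73; this primer anneals to the bottom strand there with its 3' end pointing downstream.
The reverse primer's reverse complement is AGGTGGCGCACTTGCACA, which matches the template at positions 176–193.
Product length = (reverse-primer end) − (forward-primer start) + 1 = 193 − 65 + 1 = 129 bp.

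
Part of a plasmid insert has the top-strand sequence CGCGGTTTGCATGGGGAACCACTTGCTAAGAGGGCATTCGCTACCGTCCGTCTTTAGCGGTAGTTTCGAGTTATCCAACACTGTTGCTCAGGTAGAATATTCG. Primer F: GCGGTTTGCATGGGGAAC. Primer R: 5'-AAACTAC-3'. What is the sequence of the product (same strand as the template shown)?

Scanning the template, GCGGTTTGCATGGGGAAC occurs at positions 2–19; this primer anneals to the bottom strand there with its 3' end pointing downstream.
The reverse primer's reverse complement is GTAGTTT, which matches the template at positions 60–66.
The product is the template from position 2 through 66 (65 bp).

5'-GCGGTTTGCATGGGGAACCACTTGCTAAGAGGGCATTCGCTACCGTCCGTCTTTAGCGGTAGTTT-3'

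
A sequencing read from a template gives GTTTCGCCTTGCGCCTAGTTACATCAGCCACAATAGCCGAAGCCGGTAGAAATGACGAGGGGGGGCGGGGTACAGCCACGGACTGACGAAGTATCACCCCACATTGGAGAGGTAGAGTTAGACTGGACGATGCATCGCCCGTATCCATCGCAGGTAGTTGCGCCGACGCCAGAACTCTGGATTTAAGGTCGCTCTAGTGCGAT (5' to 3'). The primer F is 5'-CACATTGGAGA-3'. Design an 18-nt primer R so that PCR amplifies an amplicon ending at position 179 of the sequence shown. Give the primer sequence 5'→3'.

The forward primer binds at positions 100–110; the product's 3' end on the top strand is position 179.
The reverse primer anneals to the top strand over positions 162–179, i.e. to GCCGACGCCAGAACTCTG.
Its sequence written 5'→3' is the reverse complement: CAGAGTTCTGGCGTCGGC.

5'-CAGAGTTCTGGCGTCGGC-3'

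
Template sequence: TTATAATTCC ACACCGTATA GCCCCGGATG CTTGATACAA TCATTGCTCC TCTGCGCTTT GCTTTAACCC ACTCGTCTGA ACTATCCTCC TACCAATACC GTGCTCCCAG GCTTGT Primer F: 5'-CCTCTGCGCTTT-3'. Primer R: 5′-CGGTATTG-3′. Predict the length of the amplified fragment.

53 bp

Forward primer CCTCTGCGCTTT is found on the top strand at positions 49–60.
Reverse complement of the reverse primer: CAATACCG. This occurs on the top strand at positions 94–101.
Amplicon spans positions 49–101: 53 bp.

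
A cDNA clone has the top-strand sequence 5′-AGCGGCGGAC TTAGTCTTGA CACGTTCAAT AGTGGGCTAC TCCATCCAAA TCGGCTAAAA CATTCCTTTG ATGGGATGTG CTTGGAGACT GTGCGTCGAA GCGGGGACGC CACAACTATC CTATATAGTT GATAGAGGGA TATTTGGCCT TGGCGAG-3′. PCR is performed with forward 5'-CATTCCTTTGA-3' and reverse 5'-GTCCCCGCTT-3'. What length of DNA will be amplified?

48 bp

The forward primer matches the template at positions 61–71.
Taking the reverse complement of GTCCCCGCTT gives AAGCGGGGAC, found at positions 99–108 on the template; the primer anneals here to the top strand with its 3' end pointing upstream.
Product length = (reverse-primer end) − (forward-primer start) + 1 = 108 − 61 + 1 = 48 bp.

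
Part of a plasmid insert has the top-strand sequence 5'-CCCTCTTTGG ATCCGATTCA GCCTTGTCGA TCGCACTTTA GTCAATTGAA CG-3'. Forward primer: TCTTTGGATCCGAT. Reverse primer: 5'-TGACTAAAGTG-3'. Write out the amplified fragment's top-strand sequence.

5'-TCTTTGGATCCGATTCAGCCTTGTCGATCGCACTTTAGTCA-3'

The forward primer matches the template at positions 4–17.
The reverse primer's reverse complement is CACTTTAGTCA, which matches the template at positions 34–44.
The product is the template from position 4 through 44 (41 bp).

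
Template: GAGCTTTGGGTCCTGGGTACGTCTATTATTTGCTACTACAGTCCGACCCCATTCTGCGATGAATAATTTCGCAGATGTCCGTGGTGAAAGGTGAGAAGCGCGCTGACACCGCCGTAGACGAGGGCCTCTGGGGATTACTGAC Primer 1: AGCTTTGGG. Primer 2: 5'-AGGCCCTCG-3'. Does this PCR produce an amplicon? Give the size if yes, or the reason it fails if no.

Yes — a 126 bp product.

Primer 1 (AGCTTTGGG) matches the top strand at positions 2–10; it acts as a forward primer.
Primer 2's reverse complement is CGAGGGCCT, matching the top strand at positions 119–127; it acts as a reverse primer.
The 3' ends face each other across positions 2–127, giving a 126 bp product.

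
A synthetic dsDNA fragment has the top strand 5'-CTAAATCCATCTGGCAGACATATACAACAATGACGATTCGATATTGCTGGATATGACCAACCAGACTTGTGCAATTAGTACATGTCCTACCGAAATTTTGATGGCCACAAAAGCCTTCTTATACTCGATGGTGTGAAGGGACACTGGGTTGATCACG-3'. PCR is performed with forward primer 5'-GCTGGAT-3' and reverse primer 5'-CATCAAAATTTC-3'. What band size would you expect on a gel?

Forward primer GCTGGAT is found on the top strand at positions 46–52.
The reverse primer's reverse complement is GAAATTTTGATG, which matches the template at positions 92–103.
The product runs from position 46 to position 103, so its length is 103 − 46 + 1 = 58 bp.

58 bp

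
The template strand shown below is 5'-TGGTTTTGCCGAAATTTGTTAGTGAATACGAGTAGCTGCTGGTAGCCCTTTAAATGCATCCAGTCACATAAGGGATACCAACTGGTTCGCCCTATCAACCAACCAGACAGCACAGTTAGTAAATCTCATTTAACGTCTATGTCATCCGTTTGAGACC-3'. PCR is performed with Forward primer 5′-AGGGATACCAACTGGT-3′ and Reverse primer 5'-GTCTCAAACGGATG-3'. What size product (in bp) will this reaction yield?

86 bp

The forward primer matches the template at positions 71–86.
Reverse complement of the reverse primer: CATCCGTTTGAGAC. This occurs on the top strand at positions 143–156.
Amplicon spans positions 71–156: 86 bp.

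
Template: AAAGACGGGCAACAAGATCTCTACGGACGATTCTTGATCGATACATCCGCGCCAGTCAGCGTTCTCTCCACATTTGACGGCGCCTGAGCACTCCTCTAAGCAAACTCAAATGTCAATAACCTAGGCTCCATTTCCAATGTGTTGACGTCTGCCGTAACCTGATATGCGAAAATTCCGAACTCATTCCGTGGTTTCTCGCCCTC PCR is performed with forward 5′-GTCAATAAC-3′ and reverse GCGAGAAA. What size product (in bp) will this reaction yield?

Forward primer GTCAATAAC is found on the top strand at positions 112–120.
The reverse primer's reverse complement is TTTCTCGC, which matches the template at positions 192–199.
Product length = (reverse-primer end) − (forward-primer start) + 1 = 199 − 112 + 1 = 88 bp.

88 bp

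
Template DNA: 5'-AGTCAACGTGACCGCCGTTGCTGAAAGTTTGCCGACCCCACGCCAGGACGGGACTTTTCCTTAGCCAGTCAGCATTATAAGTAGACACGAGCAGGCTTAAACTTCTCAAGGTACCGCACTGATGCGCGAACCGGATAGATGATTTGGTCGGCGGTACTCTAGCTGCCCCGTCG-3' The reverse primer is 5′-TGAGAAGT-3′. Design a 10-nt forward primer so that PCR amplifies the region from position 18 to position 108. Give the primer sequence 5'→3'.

5'-TTGCTGAAAG-3'

The reverse primer's reverse complement ACTTCTCA matches the template at positions 101–108; the product starts at position 18.
The forward primer is identical to the top strand over positions 18–27: TTGCTGAAAG.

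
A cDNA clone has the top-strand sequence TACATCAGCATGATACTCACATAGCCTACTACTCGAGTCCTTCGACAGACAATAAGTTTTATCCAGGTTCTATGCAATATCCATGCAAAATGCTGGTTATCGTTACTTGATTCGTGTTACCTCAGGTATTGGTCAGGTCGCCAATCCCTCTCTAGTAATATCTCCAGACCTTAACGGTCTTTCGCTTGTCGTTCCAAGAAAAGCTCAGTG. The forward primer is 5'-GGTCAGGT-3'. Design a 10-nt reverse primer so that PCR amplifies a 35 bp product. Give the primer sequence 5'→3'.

The forward primer binds at positions 131–138, so a 35 bp product ends at position 131 + 35 − 1 = 165.
The reverse primer anneals to the top strand over positions 156–165, i.e. to TAATATCTCC.
Its sequence written 5'→3' is the reverse complement: GGAGATATTA.

5'-GGAGATATTA-3'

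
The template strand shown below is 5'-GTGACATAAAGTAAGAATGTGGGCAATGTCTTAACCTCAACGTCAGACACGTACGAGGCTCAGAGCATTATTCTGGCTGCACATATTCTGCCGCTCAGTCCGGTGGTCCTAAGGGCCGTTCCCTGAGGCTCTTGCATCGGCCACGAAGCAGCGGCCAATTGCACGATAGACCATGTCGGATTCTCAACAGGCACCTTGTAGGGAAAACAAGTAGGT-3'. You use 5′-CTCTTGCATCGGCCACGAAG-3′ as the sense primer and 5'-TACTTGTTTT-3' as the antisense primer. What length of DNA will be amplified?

85 bp

Forward primer CTCTTGCATCGGCCACGAAG is found on the top strand at positions 129–148.
Taking the reverse complement of TACTTGTTTT gives AAAACAAGTA, found at positions 204–213 on the template; the primer anneals here to the top strand with its 3' end pointing upstream.
Amplicon spans positions 129–213: 85 bp.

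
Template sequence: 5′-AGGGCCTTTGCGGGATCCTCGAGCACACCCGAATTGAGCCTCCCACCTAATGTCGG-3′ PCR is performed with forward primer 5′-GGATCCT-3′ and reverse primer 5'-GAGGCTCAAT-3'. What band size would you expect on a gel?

Scanning the template, GGATCCT occurs at positions 13–19; this primer anneals to the bottom strand there with its 3' end pointing downstream.
Taking the reverse complement of GAGGCTCAAT gives ATTGAGCCTC, found at positions 33–42 on the template; the primer anneals here to the top strand with its 3' end pointing upstream.
The product runs from position 13 to position 42, so its length is 42 − 13 + 1 = 30 bp.

30 bp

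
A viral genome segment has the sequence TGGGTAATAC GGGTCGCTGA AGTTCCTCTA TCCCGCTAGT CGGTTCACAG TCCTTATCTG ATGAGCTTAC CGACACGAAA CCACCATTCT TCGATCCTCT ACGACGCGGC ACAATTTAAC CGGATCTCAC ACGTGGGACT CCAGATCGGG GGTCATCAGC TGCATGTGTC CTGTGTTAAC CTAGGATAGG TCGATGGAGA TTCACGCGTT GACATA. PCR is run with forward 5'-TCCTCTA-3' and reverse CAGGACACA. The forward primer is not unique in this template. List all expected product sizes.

150 bp, 79 bp

The forward primer TCCTCTA matches the top strand at positions 24–30, 95–101.
The reverse primer's reverse complement is TGTGTCCTG, matching at positions 165–173.
Each forward site pairs with the reverse site to give a product ending at position 173: sizes 150, 79 bp.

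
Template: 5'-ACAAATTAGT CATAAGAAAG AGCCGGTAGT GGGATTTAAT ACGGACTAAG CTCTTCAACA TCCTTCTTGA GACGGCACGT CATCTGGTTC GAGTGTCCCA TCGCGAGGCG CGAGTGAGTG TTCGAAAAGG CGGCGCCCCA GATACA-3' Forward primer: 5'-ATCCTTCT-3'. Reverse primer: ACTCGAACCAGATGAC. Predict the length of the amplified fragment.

35 bp

Forward primer ATCCTTCT is found on the top strand at positions 60–67.
The reverse primer's reverse complement is GTCATCTGGTTCGAGT, which matches the template at positions 79–94.
Product length = (reverse-primer end) − (forward-primer start) + 1 = 94 − 60 + 1 = 35 bp.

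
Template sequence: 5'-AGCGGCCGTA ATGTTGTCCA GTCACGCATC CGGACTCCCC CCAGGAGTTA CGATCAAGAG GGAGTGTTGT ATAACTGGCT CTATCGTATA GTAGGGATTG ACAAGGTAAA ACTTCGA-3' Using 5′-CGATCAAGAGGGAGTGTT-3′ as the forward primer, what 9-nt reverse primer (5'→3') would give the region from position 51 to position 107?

5'-ACCTTGTCA-3'

The product's 3' end on the top strand is position 107.
The reverse primer anneals to the top strand over positions 99–107, i.e. to TGACAAGGT.
Its sequence written 5'→3' is the reverse complement: ACCTTGTCA.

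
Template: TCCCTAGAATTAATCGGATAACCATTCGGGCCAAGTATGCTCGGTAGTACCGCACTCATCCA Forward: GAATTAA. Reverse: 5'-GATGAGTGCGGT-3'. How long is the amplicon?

54 bp

The forward primer matches the template at positions 7–13.
The reverse primer's reverse complement is ACCGCACTCATC, which matches the template at positions 49–60.
Product length = (reverse-primer end) − (forward-primer start) + 1 = 60 − 7 + 1 = 54 bp.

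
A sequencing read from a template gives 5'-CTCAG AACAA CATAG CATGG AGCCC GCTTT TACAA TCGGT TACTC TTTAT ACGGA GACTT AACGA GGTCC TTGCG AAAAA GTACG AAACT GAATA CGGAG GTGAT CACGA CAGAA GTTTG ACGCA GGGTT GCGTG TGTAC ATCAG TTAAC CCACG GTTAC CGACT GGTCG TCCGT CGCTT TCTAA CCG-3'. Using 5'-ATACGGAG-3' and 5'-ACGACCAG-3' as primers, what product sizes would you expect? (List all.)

123 bp, 79 bp

The forward primer ATACGGAG matches the top strand at positions 49–56, 93–100.
The reverse primer's reverse complement is CTGGTCGT, matching at positions 164–171.
Each forward site pairs with the reverse site to give a product ending at position 171: sizes 123, 79 bp.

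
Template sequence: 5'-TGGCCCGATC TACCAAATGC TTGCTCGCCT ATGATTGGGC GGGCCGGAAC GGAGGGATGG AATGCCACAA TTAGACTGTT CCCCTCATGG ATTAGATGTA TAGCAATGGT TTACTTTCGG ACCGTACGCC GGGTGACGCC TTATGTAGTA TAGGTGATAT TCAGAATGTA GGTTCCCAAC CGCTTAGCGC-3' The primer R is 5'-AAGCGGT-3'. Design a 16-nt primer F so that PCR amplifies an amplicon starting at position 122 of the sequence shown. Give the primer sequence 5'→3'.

The reverse primer's reverse complement ACCGCTT matches the template at positions 179–185; the product starts at position 122.
The forward primer is identical to the top strand over positions 122–137: CCGTACGCCGGGTGAC.

5'-CCGTACGCCGGGTGAC-3'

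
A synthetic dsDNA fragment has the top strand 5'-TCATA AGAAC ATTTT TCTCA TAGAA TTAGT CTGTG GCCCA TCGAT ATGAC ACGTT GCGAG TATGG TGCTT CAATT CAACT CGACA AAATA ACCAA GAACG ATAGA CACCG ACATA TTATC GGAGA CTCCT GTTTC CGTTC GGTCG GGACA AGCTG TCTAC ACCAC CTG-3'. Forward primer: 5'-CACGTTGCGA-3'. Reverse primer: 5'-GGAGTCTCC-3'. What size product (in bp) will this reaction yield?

Forward primer CACGTTGCGA is found on the top strand at positions 50–59.
Taking the reverse complement of GGAGTCTCC gives GGAGACTCC, found at positions 121–129 on the template; the primer anneals here to the top strand with its 3' end pointing upstream.
Amplicon spans positions 50–129: 80 bp.

80 bp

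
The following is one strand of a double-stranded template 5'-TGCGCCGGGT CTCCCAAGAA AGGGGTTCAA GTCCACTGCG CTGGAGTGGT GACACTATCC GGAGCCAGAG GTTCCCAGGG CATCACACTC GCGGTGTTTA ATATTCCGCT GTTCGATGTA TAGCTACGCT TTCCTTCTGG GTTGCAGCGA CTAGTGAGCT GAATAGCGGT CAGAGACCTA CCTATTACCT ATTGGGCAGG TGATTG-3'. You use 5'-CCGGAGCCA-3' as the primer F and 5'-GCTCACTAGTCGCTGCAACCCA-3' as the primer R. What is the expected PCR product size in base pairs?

101 bp

Scanning the template, CCGGAGCCA occurs at positions 59–67; this primer anneals to the bottom strand there with its 3' end pointing downstream.
The reverse primer's reverse complement is TGGGTTGCAGCGACTAGTGAGC, which matches the template at positions 138–159.
The product runs from position 59 to position 159, so its length is 159 − 59 + 1 = 101 bp.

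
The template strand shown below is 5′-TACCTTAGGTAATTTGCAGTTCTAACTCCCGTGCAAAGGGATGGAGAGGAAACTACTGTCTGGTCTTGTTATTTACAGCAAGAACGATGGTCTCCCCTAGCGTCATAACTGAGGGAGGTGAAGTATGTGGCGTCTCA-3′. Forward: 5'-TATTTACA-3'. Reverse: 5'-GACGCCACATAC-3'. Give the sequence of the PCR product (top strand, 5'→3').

5'-TATTTACAGCAAGAACGATGGTCTCCCCTAGCGTCATAACTGAGGGAGGTGAAGTATGTGGCGTC-3'

Scanning the template, TATTTACA occurs at positions 70–77; this primer anneals to the bottom strand there with its 3' end pointing downstream.
Taking the reverse complement of GACGCCACATAC gives GTATGTGGCGTC, found at positions 123–134 on the template; the primer anneals here to the top strand with its 3' end pointing upstream.
The product is the template from position 70 through 134 (65 bp).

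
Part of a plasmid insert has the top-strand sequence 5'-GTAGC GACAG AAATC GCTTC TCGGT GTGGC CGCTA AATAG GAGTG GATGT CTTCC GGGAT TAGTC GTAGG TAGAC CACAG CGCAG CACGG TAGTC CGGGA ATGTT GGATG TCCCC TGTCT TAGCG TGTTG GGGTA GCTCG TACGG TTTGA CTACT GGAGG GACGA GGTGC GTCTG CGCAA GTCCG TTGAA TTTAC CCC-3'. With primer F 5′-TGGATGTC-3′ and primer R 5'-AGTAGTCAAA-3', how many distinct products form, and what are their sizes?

Two products: 112 bp, 51 bp

The forward primer TGGATGTC matches the top strand at positions 44–51, 105–112.
The reverse primer's reverse complement is TTTGACTACT, matching at positions 146–155.
Each forward site pairs with the reverse site to give a product ending at position 155: sizes 112, 51 bp.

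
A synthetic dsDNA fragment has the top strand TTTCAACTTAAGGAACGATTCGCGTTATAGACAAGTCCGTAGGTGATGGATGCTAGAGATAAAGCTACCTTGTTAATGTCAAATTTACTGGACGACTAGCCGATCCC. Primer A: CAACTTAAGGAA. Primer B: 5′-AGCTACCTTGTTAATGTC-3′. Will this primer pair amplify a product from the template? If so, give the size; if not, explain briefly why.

No product — both primers anneal to the same strand and extend in the same direction.

Primer A (CAACTTAAGGAA) matches the top strand at positions 4–15 (3' end points downstream).
Primer B (AGCTACCTTGTTAATGTC) also matches the top strand directly, at positions 63–80 — its reverse complement GACATTAACAAGGTAGCT is not present.
Both primers anneal to the bottom strand with 3' ends pointing the same way, so neither can prime synthesis back toward the other.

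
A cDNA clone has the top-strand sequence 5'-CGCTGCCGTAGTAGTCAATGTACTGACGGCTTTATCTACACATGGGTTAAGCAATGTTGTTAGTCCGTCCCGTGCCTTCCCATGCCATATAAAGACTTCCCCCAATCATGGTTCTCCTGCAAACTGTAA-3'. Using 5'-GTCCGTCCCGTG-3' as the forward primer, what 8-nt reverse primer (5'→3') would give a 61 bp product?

5'-TTTGCAGG-3'

The forward primer binds at positions 63–74, so a 61 bp product ends at position 63 + 61 − 1 = 123.
The reverse primer anneals to the top strand over positions 116–123, i.e. to CCTGCAAA.
Its sequence written 5'→3' is the reverse complement: TTTGCAGG.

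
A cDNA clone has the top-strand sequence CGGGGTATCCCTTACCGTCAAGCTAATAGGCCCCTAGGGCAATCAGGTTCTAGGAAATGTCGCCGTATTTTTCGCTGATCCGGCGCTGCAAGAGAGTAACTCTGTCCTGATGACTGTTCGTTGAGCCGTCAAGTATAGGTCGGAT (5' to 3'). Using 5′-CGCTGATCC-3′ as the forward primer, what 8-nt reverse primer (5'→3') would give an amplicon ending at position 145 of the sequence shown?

5'-ATCCGACC-3'

The forward primer binds at positions 73–81; the product's 3' end on the top strand is position 145.
The reverse primer anneals to the top strand over positions 138–145, i.e. to GGTCGGAT.
Its sequence written 5'→3' is the reverse complement: ATCCGACC.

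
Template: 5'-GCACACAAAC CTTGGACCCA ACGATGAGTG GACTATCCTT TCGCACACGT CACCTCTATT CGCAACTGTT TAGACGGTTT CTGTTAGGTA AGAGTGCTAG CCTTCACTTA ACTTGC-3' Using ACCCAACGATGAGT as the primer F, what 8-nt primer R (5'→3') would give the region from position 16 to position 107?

5'-GTGAAGGC-3'

The product's 3' end on the top strand is position 107.
The reverse primer anneals to the top strand over positions 100–107, i.e. to GCCTTCAC.
Its sequence written 5'→3' is the reverse complement: GTGAAGGC.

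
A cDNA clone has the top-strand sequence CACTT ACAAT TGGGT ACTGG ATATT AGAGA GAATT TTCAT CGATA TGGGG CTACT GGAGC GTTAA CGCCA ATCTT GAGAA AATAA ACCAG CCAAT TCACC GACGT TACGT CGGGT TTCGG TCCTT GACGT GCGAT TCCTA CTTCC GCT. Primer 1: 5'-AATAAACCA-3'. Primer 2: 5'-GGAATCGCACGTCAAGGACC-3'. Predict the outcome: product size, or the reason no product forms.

Primer 1 (AATAAACCA) matches the top strand at positions 81–89; it acts as a forward primer.
Primer 2's reverse complement is GGTCCTTGACGTGCGATTCC, matching the top strand at positions 119–138; it acts as a reverse primer.
The 3' ends face each other across positions 81–138, giving a 58 bp product.

Yes — a 58 bp product.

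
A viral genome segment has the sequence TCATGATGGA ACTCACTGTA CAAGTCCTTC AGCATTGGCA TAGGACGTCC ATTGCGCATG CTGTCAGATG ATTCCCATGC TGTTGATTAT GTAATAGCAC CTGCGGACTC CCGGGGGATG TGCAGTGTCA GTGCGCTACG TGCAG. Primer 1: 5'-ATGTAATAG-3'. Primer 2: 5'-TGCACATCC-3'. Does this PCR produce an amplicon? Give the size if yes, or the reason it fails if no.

Yes — a 36 bp product.

Primer 1 (ATGTAATAG) matches the top strand at positions 89–97; it acts as a forward primer.
Primer 2's reverse complement is GGATGTGCA, matching the top strand at positions 116–124; it acts as a reverse primer.
The 3' ends face each other across positions 89–124, giving a 36 bp product.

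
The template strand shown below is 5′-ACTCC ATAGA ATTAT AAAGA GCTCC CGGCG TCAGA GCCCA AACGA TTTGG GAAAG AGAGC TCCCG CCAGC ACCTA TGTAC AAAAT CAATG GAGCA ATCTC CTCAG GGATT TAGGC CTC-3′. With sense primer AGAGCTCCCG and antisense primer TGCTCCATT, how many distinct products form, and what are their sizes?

Two products: 78 bp, 40 bp

The forward primer AGAGCTCCCG matches the top strand at positions 18–27, 56–65.
The reverse primer's reverse complement is AATGGAGCA, matching at positions 87–95.
Each forward site pairs with the reverse site to give a product ending at position 95: sizes 78, 40 bp.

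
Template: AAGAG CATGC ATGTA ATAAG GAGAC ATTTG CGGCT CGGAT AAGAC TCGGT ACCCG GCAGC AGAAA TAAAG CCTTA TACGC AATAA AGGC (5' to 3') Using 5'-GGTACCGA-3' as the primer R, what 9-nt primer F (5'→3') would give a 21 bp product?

5'-GCTCGGATA-3'

The reverse primer's reverse complement TCGGTACC matches the template at positions 46–53, so the product ends at position 53.
A 21 bp product then starts at position 53 − 21 + 1 = 33.
The forward primer is identical to the top strand there: GCTCGGATA.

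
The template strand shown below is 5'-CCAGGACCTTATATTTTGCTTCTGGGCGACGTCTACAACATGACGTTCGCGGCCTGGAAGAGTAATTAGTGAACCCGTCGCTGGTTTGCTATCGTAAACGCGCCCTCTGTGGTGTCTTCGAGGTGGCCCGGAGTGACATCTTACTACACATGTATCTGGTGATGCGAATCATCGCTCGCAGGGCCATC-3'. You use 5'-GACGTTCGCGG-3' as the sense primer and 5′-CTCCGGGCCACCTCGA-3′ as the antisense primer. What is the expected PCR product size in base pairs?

The forward primer matches the template at positions 42–52.
Taking the reverse complement of CTCCGGGCCACCTCGA gives TCGAGGTGGCCCGGAG, found at positions 118–133 on the template; the primer anneals here to the top strand with its 3' end pointing upstream.
The product runs from position 42 to position 133, so its length is 133 − 42 + 1 = 92 bp.

92 bp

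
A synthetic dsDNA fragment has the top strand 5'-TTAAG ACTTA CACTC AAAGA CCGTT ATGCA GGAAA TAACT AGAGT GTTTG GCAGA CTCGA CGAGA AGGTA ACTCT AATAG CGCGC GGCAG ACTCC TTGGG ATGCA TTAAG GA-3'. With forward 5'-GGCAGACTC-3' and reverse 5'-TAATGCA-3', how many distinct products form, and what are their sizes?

Two products: 59 bp, 23 bp

The forward primer GGCAGACTC matches the top strand at positions 50–58, 86–94.
The reverse primer's reverse complement is TGCATTA, matching at positions 102–108.
Each forward site pairs with the reverse site to give a product ending at position 108: sizes 59, 23 bp.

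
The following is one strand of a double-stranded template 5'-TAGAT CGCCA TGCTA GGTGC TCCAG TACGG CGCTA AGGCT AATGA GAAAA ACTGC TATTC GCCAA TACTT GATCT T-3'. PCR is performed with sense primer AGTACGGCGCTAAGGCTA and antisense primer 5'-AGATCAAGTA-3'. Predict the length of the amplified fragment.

Forward primer AGTACGGCGCTAAGGCTA is found on the top strand at positions 24–41.
Reverse complement of the reverse primer: TACTTGATCT. This occurs on the top strand at positions 66–75.
Product length = (reverse-primer end) − (forward-primer start) + 1 = 75 − 24 + 1 = 52 bp.

52 bp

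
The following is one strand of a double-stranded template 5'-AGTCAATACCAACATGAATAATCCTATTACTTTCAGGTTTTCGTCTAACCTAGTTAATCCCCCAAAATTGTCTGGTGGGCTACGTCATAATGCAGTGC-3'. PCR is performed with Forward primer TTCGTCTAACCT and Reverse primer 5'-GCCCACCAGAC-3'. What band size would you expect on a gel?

Forward primer TTCGTCTAACCT is found on the top strand at positions 40–51.
The reverse primer's reverse complement is GTCTGGTGGGC, which matches the template at positions 70–80.
Product length = (reverse-primer end) − (forward-primer start) + 1 = 80 − 40 + 1 = 41 bp.

41 bp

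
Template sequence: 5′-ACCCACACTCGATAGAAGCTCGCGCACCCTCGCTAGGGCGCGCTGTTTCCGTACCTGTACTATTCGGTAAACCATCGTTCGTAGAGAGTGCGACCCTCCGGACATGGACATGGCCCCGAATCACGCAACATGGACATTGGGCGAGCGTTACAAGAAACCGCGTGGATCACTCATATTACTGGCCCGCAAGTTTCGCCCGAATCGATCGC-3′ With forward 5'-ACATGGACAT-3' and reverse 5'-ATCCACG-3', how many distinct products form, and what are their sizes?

Two products: 66 bp, 40 bp

The forward primer ACATGGACAT matches the top strand at positions 102–111, 128–137.
The reverse primer's reverse complement is CGTGGAT, matching at positions 161–167.
Each forward site pairs with the reverse site to give a product ending at position 167: sizes 66, 40 bp.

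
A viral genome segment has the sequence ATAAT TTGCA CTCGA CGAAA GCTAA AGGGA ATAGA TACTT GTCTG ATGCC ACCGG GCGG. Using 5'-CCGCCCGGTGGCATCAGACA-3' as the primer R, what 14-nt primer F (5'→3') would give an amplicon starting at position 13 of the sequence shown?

5'-CGACGAAAGCTAAA-3'

The reverse primer's reverse complement TGTCTGATGCCACCGGGCGG matches the template at positions 40–59; the product starts at position 13.
The forward primer is identical to the top strand over positions 13–26: CGACGAAAGCTAAA.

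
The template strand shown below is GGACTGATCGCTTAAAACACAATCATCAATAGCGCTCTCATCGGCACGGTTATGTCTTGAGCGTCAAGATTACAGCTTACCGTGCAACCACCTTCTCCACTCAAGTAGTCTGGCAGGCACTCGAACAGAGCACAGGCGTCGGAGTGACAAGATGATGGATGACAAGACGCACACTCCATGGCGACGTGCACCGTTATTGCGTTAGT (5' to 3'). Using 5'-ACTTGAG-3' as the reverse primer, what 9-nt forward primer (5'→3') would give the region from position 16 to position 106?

5'-AACACAATC-3'

The reverse primer's reverse complement CTCAAGT matches the template at positions 100–106; the product starts at position 16.
The forward primer is identical to the top strand over positions 16–24: AACACAATC.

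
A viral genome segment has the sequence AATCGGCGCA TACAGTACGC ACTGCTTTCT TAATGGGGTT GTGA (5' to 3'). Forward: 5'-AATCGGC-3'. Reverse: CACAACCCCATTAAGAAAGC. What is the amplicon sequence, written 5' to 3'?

Forward primer AATCGGC is found on the top strand at positions 1–7.
The reverse primer's reverse complement is GCTTTCTTAATGGGGTTGTG, which matches the template at positions 24–43.
The product is the template from position 1 through 43 (43 bp).

5'-AATCGGCGCATACAGTACGCACTGCTTTCTTAATGGGGTTGTG-3'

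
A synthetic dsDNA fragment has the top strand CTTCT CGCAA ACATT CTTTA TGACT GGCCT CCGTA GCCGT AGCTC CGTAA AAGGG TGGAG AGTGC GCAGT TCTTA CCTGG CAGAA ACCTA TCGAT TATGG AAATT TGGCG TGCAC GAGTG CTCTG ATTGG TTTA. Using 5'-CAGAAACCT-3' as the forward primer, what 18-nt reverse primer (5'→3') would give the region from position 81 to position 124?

The product's 3' end on the top strand is position 124.
The reverse primer anneals to the top strand over positions 107–124, i.e. to GGCGTGCACGAGTGCTCT.
Its sequence written 5'→3' is the reverse complement: AGAGCACTCGTGCACGCC.

5'-AGAGCACTCGTGCACGCC-3'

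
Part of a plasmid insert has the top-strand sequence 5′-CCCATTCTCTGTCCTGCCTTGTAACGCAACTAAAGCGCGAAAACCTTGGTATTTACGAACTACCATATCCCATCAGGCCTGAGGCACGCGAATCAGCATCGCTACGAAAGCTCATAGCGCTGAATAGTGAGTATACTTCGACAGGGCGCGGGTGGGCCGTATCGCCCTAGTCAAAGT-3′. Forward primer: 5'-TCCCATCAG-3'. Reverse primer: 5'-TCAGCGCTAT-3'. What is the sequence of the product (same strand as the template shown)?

5'-TCCCATCAGGCCTGAGGCACGCGAATCAGCATCGCTACGAAAGCTCATAGCGCTGA-3'

Scanning the template, TCCCATCAG occurs at positions 68–76; this primer anneals to the bottom strand there with its 3' end pointing downstream.
The reverse primer's reverse complement is ATAGCGCTGA, which matches the template at positions 114–123.
The product is the template from position 68 through 123 (56 bp).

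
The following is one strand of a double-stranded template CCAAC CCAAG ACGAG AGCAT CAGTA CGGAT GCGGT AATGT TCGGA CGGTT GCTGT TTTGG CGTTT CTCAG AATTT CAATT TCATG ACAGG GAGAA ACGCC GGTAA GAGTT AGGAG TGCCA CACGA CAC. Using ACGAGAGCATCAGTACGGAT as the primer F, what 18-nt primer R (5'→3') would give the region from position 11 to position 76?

The product's 3' end on the top strand is position 76.
The reverse primer anneals to the top strand over positions 59–76, i.e. to GGCGTTTCTCAGAATTTC.
Its sequence written 5'→3' is the reverse complement: GAAATTCTGAGAAACGCC.

5'-GAAATTCTGAGAAACGCC-3'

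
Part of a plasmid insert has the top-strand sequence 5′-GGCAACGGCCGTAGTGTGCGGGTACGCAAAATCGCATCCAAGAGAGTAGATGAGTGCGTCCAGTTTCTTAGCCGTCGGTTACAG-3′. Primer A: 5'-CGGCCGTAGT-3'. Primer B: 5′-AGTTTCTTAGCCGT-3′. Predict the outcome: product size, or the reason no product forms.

No product — both primers anneal to the same strand and extend in the same direction.

Primer A (CGGCCGTAGT) matches the top strand at positions 6–15 (3' end points downstream).
Primer B (AGTTTCTTAGCCGT) also matches the top strand directly, at positions 62–75 — its reverse complement ACGGCTAAGAAACT is not present.
Both primers anneal to the bottom strand with 3' ends pointing the same way, so neither can prime synthesis back toward the other.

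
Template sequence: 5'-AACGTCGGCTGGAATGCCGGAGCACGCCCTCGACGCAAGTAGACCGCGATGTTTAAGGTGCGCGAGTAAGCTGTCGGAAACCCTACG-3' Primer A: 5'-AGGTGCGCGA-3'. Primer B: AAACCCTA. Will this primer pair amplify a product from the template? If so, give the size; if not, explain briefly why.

No product — both primers anneal to the same strand and extend in the same direction.

Primer A (AGGTGCGCGA) matches the top strand at positions 56–65 (3' end points downstream).
Primer B (AAACCCTA) also matches the top strand directly, at positions 78–85 — its reverse complement TAGGGTTT is not present.
Both primers anneal to the bottom strand with 3' ends pointing the same way, so neither can prime synthesis back toward the other.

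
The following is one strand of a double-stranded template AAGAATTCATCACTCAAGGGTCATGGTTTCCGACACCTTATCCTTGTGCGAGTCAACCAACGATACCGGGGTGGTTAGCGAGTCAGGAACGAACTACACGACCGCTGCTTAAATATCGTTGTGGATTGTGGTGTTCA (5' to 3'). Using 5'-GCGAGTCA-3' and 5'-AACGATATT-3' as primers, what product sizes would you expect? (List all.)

73 bp, 43 bp

The forward primer GCGAGTCA matches the top strand at positions 48–55, 78–85.
The reverse primer's reverse complement is AATATCGTT, matching at positions 112–120.
Each forward site pairs with the reverse site to give a product ending at position 120: sizes 73, 43 bp.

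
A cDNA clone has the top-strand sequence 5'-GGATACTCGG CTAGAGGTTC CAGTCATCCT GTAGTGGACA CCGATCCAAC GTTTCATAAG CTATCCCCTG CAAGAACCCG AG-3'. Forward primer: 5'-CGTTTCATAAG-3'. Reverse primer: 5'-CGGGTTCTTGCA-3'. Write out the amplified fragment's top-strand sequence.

The forward primer matches the template at positions 50–60.
Reverse complement of the reverse primer: TGCAAGAACCCG. This occurs on the top strand at positions 69–80.
The product is the template from position 50 through 80 (31 bp).

5'-CGTTTCATAAGCTATCCCCTGCAAGAACCCG-3'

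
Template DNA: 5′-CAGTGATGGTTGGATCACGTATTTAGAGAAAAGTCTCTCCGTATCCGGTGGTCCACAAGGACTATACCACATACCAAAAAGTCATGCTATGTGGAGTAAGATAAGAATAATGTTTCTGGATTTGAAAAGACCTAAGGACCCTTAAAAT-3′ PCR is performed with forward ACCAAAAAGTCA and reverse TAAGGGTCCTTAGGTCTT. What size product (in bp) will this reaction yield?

Forward primer ACCAAAAAGTCA is found on the top strand at positions 73–84.
Taking the reverse complement of TAAGGGTCCTTAGGTCTT gives AAGACCTAAGGACCCTTA, found at positions 127–144 on the template; the primer anneals here to the top strand with its 3' end pointing upstream.
Product length = (reverse-primer end) − (forward-primer start) + 1 = 144 − 73 + 1 = 72 bp.

72 bp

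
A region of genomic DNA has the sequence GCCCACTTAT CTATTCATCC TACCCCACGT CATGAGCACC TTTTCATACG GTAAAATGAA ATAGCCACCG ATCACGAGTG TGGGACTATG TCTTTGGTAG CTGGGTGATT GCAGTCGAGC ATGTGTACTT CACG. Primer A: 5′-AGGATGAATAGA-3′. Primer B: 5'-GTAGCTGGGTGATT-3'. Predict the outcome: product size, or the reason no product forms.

Primer A (AGGATGAATAGA) has reverse complement TCTATTCATCCT, which matches the top strand at positions 10–21; primer A anneals to the top strand there with its 3' end pointing upstream toward position 10.
Primer B (GTAGCTGGGTGATT) matches the top strand directly at positions 97–110; it anneals to the bottom strand with its 3' end pointing downstream toward position 110.
The 3' ends diverge (primer A extends toward position 1, primer B toward position 134), so the primers never converge on a shared product.

No product — the primers' 3' ends point away from each other.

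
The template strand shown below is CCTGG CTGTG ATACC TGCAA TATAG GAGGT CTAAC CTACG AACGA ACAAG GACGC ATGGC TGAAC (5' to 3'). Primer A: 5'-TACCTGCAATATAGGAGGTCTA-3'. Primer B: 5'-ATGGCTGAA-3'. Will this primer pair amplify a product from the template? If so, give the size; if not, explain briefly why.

No product — both primers anneal to the same strand and extend in the same direction.

Primer A (TACCTGCAATATAGGAGGTCTA) matches the top strand at positions 12–33 (3' end points downstream).
Primer B (ATGGCTGAA) also matches the top strand directly, at positions 56–64 — its reverse complement TTCAGCCAT is not present.
Both primers anneal to the bottom strand with 3' ends pointing the same way, so neither can prime synthesis back toward the other.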